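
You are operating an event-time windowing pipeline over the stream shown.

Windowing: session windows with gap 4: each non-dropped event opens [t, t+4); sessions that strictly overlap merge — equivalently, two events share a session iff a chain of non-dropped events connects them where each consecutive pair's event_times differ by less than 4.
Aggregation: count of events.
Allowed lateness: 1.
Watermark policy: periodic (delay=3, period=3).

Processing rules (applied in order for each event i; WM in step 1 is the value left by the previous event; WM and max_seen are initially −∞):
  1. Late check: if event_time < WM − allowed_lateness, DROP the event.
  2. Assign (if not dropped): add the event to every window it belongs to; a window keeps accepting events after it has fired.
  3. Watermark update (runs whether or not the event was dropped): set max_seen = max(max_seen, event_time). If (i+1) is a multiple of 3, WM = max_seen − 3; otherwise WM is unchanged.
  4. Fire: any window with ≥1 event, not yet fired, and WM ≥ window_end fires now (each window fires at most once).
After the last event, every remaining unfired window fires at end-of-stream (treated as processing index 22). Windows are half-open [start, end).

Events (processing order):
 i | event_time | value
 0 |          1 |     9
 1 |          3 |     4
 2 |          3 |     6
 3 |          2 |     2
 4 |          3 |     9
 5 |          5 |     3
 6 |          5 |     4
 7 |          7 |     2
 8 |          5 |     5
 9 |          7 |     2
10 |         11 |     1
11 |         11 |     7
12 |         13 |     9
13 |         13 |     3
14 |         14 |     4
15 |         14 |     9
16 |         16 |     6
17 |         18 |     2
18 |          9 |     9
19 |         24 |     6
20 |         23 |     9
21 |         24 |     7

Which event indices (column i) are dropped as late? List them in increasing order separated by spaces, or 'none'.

18

i=0 t=1 v=9: → [1,5); WM=−∞
i=1 t=3 v=4: → [1,7); WM=−∞
i=2 t=3 v=6: → [1,7); WM=0
i=3 t=2 v=2: → [1,7); WM=0
i=4 t=3 v=9: → [1,7); WM=0
i=5 t=5 v=3: → [1,9); WM=2
i=6 t=5 v=4: → [1,9); WM=2
i=7 t=7 v=2: → [1,11); WM=2
i=8 t=5 v=5: → [1,11); WM=4
i=9 t=7 v=2: → [1,11); WM=4
i=10 t=11 v=1: → [11,15); WM=4
i=11 t=11 v=7: → [11,15); WM=8
i=12 t=13 v=9: → [11,17); WM=8
i=13 t=13 v=3: → [11,17); WM=8
i=14 t=14 v=4: → [11,18); WM=11
i=15 t=14 v=9: → [11,18); WM=11
i=16 t=16 v=6: → [11,20); WM=11
i=17 t=18 v=2: → [11,22); WM=15
i=18 t=9 v=9: DROP (t<15-1); WM=15
i=19 t=24 v=6: → [24,28); WM=15
i=20 t=23 v=9: → [23,28); WM=21
i=21 t=24 v=7: → [23,28); WM=21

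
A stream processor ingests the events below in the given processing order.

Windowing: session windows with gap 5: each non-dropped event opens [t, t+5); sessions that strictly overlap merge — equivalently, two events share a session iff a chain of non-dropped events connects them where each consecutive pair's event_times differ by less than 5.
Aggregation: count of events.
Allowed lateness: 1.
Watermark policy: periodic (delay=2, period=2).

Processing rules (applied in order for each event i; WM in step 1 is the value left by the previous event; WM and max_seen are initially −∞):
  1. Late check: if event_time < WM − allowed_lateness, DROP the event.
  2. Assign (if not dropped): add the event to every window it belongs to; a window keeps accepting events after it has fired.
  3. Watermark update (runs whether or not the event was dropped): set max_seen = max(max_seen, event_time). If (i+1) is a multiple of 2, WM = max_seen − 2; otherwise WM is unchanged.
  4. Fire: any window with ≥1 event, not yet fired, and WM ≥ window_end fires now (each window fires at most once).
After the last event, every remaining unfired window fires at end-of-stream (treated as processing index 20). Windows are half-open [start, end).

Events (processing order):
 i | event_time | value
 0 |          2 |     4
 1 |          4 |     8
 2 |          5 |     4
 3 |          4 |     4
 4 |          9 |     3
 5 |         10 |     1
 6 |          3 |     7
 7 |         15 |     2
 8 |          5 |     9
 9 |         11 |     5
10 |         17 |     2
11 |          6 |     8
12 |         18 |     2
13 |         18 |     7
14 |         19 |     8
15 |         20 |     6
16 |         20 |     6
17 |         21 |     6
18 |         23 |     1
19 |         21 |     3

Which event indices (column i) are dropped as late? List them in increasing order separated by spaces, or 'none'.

6 8 9 11

i=0 t=2 v=4: → [2,7); WM=−∞
i=1 t=4 v=8: → [2,9); WM=2
i=2 t=5 v=4: → [2,10); WM=2
i=3 t=4 v=4: → [2,10); WM=3
i=4 t=9 v=3: → [2,14); WM=3
i=5 t=10 v=1: → [2,15); WM=8
i=6 t=3 v=7: DROP (t<8-1); WM=8
i=7 t=15 v=2: → [15,20); WM=13
i=8 t=5 v=9: DROP (t<13-1); WM=13
i=9 t=11 v=5: DROP (t<13-1); WM=13
i=10 t=17 v=2: → [15,22); WM=13
i=11 t=6 v=8: DROP (t<13-1); WM=15
i=12 t=18 v=2: → [15,23); WM=15
i=13 t=18 v=7: → [15,23); WM=16
i=14 t=19 v=8: → [15,24); WM=16
i=15 t=20 v=6: → [15,25); WM=18
i=16 t=20 v=6: → [15,25); WM=18
i=17 t=21 v=6: → [15,26); WM=19
i=18 t=23 v=1: → [15,28); WM=19
i=19 t=21 v=3: → [15,28); WM=21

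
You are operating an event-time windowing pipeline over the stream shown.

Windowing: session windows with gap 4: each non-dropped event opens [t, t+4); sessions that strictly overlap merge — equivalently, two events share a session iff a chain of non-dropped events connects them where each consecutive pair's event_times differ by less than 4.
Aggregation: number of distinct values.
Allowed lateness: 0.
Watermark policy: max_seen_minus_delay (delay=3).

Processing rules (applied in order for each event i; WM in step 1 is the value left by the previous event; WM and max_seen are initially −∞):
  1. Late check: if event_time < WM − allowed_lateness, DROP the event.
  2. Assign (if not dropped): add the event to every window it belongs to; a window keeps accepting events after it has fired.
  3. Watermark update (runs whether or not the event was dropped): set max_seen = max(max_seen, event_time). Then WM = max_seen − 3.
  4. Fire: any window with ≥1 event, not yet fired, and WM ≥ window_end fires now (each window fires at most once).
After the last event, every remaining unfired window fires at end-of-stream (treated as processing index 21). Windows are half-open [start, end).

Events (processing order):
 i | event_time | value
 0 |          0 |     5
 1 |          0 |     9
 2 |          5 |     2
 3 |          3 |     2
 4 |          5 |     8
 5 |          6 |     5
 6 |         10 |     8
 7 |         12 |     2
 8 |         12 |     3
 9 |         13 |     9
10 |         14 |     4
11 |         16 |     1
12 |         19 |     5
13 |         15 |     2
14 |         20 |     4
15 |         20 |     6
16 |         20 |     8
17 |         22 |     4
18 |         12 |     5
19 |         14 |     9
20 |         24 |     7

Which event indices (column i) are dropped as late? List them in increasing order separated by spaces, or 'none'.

13 18 19

i=0 t=0 v=5: → [0,4); WM=-3
i=1 t=0 v=9: → [0,4); WM=-3
i=2 t=5 v=2: → [5,9); WM=2
i=3 t=3 v=2: → [0,9); WM=2
i=4 t=5 v=8: → [0,9); WM=2
i=5 t=6 v=5: → [0,10); WM=3
i=6 t=10 v=8: → [10,14); WM=7
i=7 t=12 v=2: → [10,16); WM=9
i=8 t=12 v=3: → [10,16); WM=9
i=9 t=13 v=9: → [10,17); WM=10
i=10 t=14 v=4: → [10,18); WM=11
i=11 t=16 v=1: → [10,20); WM=13
i=12 t=19 v=5: → [10,23); WM=16
i=13 t=15 v=2: DROP (t<16-0); WM=16
i=14 t=20 v=4: → [10,24); WM=17
i=15 t=20 v=6: → [10,24); WM=17
i=16 t=20 v=8: → [10,24); WM=17
i=17 t=22 v=4: → [10,26); WM=19
i=18 t=12 v=5: DROP (t<19-0); WM=19
i=19 t=14 v=9: DROP (t<19-0); WM=19
i=20 t=24 v=7: → [10,28); WM=21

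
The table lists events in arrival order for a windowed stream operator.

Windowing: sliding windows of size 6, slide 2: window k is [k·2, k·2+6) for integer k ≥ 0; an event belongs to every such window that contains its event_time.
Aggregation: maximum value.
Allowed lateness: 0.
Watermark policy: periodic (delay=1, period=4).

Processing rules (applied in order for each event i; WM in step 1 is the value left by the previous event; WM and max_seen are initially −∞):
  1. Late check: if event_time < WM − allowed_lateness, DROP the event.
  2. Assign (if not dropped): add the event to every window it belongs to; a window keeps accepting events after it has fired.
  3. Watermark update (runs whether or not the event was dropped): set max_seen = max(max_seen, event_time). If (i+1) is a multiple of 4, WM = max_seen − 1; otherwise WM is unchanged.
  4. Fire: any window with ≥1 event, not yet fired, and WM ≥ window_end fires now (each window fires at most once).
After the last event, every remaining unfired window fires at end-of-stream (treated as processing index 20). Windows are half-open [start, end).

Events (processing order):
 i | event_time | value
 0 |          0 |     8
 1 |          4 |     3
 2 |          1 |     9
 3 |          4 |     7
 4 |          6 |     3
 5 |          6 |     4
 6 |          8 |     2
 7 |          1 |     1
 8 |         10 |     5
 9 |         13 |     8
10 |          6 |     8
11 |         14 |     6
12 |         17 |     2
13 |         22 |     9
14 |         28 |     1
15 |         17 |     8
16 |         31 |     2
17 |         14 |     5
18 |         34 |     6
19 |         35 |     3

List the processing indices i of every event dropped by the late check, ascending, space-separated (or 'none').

7 10 17

i=0 t=0 v=8: → [0,6); WM=−∞
i=1 t=4 v=3: → [4,10),[2,8),[0,6); WM=−∞
i=2 t=1 v=9: → [0,6); WM=−∞
i=3 t=4 v=7: → [4,10),[2,8),[0,6); WM=3
i=4 t=6 v=3: → [6,12),[4,10),[2,8); WM=3
i=5 t=6 v=4: → [6,12),[4,10),[2,8); WM=3
i=6 t=8 v=2: → [8,14),[6,12),[4,10); WM=3
i=7 t=1 v=1: DROP (t<3-0); WM=7; [0,6) fires=9
i=8 t=10 v=5: → [10,16),[8,14),[6,12); WM=7
i=9 t=13 v=8: → [12,18),[10,16),[8,14); WM=7
i=10 t=6 v=8: DROP (t<7-0); WM=7
i=11 t=14 v=6: → [14,20),[12,18),[10,16); WM=13; [2,8) fires=7 [4,10) fires=7 [6,12) fires=5
i=12 t=17 v=2: → [16,22),[14,20),[12,18); WM=13
i=13 t=22 v=9: → [22,28),[20,26),[18,24); WM=13
i=14 t=28 v=1: → [28,34),[26,32),[24,30); WM=13
i=15 t=17 v=8: → [16,22),[14,20),[12,18); WM=27; [8,14) fires=8 [10,16) fires=8 [12,18) fires=8 [14,20) fires=8 [16,22) fires=8 [18,24) fires=9 [20,26) fires=9
i=16 t=31 v=2: → [30,36),[28,34),[26,32); WM=27
i=17 t=14 v=5: DROP (t<27-0); WM=27
i=18 t=34 v=6: → [34,40),[32,38),[30,36); WM=27
i=19 t=35 v=3: → [34,40),[32,38),[30,36); WM=34; [22,28) fires=9 [24,30) fires=1 [26,32) fires=2 [28,34) fires=2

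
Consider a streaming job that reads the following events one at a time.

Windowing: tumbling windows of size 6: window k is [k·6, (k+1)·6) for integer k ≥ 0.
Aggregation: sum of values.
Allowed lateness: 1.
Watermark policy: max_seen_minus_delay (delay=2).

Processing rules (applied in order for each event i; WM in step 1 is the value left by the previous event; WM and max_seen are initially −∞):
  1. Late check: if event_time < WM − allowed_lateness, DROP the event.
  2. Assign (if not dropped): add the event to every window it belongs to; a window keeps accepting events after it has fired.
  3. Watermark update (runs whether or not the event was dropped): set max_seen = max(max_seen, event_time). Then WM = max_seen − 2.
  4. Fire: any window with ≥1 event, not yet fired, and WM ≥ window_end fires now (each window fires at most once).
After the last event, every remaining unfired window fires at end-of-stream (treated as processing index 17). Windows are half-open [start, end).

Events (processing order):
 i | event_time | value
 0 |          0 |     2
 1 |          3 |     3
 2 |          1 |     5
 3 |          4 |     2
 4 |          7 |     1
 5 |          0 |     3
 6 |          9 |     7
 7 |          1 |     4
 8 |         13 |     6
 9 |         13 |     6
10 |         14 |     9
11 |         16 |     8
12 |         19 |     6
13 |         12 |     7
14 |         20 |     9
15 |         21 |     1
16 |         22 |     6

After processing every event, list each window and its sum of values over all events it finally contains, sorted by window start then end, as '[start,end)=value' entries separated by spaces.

[0,6)=12 [6,12)=8 [12,18)=29 [18,24)=22

i=0 t=0 v=2: → [0,6); WM=-2
i=1 t=3 v=3: → [0,6); WM=1
i=2 t=1 v=5: → [0,6); WM=1
i=3 t=4 v=2: → [0,6); WM=2
i=4 t=7 v=1: → [6,12); WM=5
i=5 t=0 v=3: DROP (t<5-1); WM=5
i=6 t=9 v=7: → [6,12); WM=7; [0,6) fires=12
i=7 t=1 v=4: DROP (t<7-1); WM=7
i=8 t=13 v=6: → [12,18); WM=11
i=9 t=13 v=6: → [12,18); WM=11
i=10 t=14 v=9: → [12,18); WM=12; [6,12) fires=8
i=11 t=16 v=8: → [12,18); WM=14
i=12 t=19 v=6: → [18,24); WM=17
i=13 t=12 v=7: DROP (t<17-1); WM=17
i=14 t=20 v=9: → [18,24); WM=18; [12,18) fires=29
i=15 t=21 v=1: → [18,24); WM=19
i=16 t=22 v=6: → [18,24); WM=20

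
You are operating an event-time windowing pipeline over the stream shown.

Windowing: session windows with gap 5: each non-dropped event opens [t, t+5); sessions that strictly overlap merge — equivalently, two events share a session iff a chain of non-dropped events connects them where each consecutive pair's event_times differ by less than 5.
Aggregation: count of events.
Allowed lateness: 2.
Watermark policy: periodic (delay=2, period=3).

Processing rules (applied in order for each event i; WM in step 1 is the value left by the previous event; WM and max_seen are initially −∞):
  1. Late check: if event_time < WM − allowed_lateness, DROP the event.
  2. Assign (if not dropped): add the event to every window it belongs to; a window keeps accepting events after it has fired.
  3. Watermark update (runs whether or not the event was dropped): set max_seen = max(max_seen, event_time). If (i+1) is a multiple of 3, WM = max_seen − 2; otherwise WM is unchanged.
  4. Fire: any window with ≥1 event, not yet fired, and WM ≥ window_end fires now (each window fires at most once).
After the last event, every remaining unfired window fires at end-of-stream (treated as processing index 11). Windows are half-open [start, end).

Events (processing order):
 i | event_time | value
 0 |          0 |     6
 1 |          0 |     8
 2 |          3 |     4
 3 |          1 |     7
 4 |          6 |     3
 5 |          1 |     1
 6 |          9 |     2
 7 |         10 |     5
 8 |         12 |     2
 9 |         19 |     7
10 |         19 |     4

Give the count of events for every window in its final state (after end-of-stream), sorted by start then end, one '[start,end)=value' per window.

i=0 t=0 v=6: → [0,5); WM=−∞
i=1 t=0 v=8: → [0,5); WM=−∞
i=2 t=3 v=4: → [0,8); WM=1
i=3 t=1 v=7: → [0,8); WM=1
i=4 t=6 v=3: → [0,11); WM=1
i=5 t=1 v=1: → [0,11); WM=4
i=6 t=9 v=2: → [0,14); WM=4
i=7 t=10 v=5: → [0,15); WM=4
i=8 t=12 v=2: → [0,17); WM=10
i=9 t=19 v=7: → [19,24); WM=10
i=10 t=19 v=4: → [19,24); WM=10

[0,17)=9 [19,24)=2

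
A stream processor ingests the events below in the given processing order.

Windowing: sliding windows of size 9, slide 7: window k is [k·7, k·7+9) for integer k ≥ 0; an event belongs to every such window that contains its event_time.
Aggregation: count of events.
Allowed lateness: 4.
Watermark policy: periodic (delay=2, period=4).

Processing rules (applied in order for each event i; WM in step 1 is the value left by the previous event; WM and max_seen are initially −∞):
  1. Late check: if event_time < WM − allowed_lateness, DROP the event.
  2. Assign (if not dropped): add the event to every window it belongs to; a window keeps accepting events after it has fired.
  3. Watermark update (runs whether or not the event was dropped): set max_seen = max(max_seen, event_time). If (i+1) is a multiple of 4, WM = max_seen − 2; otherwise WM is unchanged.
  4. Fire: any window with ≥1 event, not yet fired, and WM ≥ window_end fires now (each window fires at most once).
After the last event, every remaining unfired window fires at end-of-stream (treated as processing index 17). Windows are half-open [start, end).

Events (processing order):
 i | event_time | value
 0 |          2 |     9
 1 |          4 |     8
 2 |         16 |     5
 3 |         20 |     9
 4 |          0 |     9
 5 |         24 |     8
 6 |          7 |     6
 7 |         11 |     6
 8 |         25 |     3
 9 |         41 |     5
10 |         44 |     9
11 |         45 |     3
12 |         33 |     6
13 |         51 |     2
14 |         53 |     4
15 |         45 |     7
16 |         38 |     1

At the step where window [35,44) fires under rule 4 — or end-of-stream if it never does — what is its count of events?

1

i=0 t=2 v=9: → [0,9); WM=−∞
i=1 t=4 v=8: → [0,9); WM=−∞
i=2 t=16 v=5: → [14,23); WM=−∞
i=3 t=20 v=9: → [14,23); WM=18; [0,9) fires=2
i=4 t=0 v=9: DROP (t<18-4); WM=18
i=5 t=24 v=8: → [21,30); WM=18
i=6 t=7 v=6: DROP (t<18-4); WM=18
i=7 t=11 v=6: DROP (t<18-4); WM=22
i=8 t=25 v=3: → [21,30); WM=22
i=9 t=41 v=5: → [35,44); WM=22
i=10 t=44 v=9: → [42,51); WM=22
i=11 t=45 v=3: → [42,51); WM=43; [14,23) fires=2 [21,30) fires=2
i=12 t=33 v=6: DROP (t<43-4); WM=43
i=13 t=51 v=2: → [49,58); WM=43
i=14 t=53 v=4: → [49,58); WM=43
i=15 t=45 v=7: → [42,51); WM=51; [35,44) fires=1 [42,51) fires=3
i=16 t=38 v=1: DROP (t<51-4); WM=51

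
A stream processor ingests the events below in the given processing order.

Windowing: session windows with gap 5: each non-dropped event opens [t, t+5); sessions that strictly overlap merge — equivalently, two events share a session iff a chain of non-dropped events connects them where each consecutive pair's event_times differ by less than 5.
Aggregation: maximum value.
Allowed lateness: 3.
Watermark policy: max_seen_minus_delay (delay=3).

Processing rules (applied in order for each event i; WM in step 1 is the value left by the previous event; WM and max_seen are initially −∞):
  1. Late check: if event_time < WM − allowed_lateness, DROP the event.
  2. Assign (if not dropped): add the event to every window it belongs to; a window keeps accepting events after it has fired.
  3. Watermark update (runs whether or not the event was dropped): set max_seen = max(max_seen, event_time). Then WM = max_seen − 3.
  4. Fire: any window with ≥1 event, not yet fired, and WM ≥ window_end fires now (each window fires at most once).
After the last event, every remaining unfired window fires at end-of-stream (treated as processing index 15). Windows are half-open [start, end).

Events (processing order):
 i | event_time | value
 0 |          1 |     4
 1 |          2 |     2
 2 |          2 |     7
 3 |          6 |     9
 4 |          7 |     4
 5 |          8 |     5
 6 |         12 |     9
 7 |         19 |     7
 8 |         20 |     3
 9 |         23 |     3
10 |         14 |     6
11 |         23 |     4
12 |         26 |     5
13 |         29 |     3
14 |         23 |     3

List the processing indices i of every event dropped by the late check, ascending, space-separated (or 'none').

10

i=0 t=1 v=4: → [1,6); WM=-2
i=1 t=2 v=2: → [1,7); WM=-1
i=2 t=2 v=7: → [1,7); WM=-1
i=3 t=6 v=9: → [1,11); WM=3
i=4 t=7 v=4: → [1,12); WM=4
i=5 t=8 v=5: → [1,13); WM=5
i=6 t=12 v=9: → [1,17); WM=9
i=7 t=19 v=7: → [19,24); WM=16
i=8 t=20 v=3: → [19,25); WM=17
i=9 t=23 v=3: → [19,28); WM=20
i=10 t=14 v=6: DROP (t<20-3); WM=20
i=11 t=23 v=4: → [19,28); WM=20
i=12 t=26 v=5: → [19,31); WM=23
i=13 t=29 v=3: → [19,34); WM=26
i=14 t=23 v=3: → [19,34); WM=26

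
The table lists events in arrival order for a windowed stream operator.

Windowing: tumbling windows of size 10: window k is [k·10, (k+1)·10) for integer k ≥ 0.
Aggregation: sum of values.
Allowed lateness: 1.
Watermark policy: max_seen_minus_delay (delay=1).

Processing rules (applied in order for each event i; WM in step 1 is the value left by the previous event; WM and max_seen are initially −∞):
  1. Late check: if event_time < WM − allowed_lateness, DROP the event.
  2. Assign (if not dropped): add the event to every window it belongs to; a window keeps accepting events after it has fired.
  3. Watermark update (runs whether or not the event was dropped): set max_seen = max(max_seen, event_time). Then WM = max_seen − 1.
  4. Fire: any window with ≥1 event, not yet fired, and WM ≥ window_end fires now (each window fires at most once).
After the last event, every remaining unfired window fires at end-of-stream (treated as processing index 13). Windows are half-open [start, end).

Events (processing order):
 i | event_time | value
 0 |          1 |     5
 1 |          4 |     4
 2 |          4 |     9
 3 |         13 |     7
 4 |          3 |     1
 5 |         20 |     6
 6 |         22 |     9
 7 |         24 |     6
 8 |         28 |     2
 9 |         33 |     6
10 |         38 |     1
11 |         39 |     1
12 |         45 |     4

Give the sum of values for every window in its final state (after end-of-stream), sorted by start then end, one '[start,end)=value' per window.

i=0 t=1 v=5: → [0,10); WM=0
i=1 t=4 v=4: → [0,10); WM=3
i=2 t=4 v=9: → [0,10); WM=3
i=3 t=13 v=7: → [10,20); WM=12; [0,10) fires=18
i=4 t=3 v=1: DROP (t<12-1); WM=12
i=5 t=20 v=6: → [20,30); WM=19
i=6 t=22 v=9: → [20,30); WM=21; [10,20) fires=7
i=7 t=24 v=6: → [20,30); WM=23
i=8 t=28 v=2: → [20,30); WM=27
i=9 t=33 v=6: → [30,40); WM=32; [20,30) fires=23
i=10 t=38 v=1: → [30,40); WM=37
i=11 t=39 v=1: → [30,40); WM=38
i=12 t=45 v=4: → [40,50); WM=44; [30,40) fires=8

[0,10)=18 [10,20)=7 [20,30)=23 [30,40)=8 [40,50)=4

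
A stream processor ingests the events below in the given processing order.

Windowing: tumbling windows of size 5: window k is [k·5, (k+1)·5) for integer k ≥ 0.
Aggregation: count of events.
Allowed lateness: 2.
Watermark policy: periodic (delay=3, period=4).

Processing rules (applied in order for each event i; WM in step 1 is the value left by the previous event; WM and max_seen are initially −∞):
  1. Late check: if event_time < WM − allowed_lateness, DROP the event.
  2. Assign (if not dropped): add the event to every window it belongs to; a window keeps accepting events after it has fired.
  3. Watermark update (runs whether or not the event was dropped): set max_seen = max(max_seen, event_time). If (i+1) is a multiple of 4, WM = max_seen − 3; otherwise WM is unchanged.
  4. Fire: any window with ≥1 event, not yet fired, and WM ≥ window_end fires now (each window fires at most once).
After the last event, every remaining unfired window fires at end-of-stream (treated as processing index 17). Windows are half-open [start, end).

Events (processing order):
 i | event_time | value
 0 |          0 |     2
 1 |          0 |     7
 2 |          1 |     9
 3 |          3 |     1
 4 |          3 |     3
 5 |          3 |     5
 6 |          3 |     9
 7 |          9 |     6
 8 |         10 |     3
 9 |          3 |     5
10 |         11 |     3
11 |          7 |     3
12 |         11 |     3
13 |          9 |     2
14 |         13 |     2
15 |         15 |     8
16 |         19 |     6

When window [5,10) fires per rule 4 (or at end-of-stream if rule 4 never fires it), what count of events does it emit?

3

i=0 t=0 v=2: → [0,5); WM=−∞
i=1 t=0 v=7: → [0,5); WM=−∞
i=2 t=1 v=9: → [0,5); WM=−∞
i=3 t=3 v=1: → [0,5); WM=0
i=4 t=3 v=3: → [0,5); WM=0
i=5 t=3 v=5: → [0,5); WM=0
i=6 t=3 v=9: → [0,5); WM=0
i=7 t=9 v=6: → [5,10); WM=6; [0,5) fires=7
i=8 t=10 v=3: → [10,15); WM=6
i=9 t=3 v=5: DROP (t<6-2); WM=6
i=10 t=11 v=3: → [10,15); WM=6
i=11 t=7 v=3: → [5,10); WM=8
i=12 t=11 v=3: → [10,15); WM=8
i=13 t=9 v=2: → [5,10); WM=8
i=14 t=13 v=2: → [10,15); WM=8
i=15 t=15 v=8: → [15,20); WM=12; [5,10) fires=3
i=16 t=19 v=6: → [15,20); WM=12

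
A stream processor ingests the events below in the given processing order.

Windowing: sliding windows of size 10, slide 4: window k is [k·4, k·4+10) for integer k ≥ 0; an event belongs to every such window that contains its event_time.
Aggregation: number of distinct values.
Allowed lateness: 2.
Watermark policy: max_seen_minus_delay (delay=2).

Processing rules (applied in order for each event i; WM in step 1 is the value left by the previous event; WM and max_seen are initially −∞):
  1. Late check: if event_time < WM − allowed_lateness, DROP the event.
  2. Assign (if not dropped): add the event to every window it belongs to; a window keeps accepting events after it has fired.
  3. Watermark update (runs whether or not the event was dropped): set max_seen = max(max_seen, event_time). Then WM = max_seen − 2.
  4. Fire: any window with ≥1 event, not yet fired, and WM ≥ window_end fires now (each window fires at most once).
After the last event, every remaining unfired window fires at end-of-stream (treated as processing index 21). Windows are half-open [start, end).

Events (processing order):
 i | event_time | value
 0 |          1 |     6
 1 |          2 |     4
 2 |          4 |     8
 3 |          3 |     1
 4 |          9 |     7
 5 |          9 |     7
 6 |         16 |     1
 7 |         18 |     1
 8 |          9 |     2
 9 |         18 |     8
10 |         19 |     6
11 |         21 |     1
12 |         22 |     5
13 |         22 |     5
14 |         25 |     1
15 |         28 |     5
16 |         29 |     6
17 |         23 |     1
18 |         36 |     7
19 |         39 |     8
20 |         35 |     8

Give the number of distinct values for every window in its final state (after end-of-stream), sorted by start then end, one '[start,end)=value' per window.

[0,10)=5 [4,14)=2 [8,18)=2 [12,22)=3 [16,26)=4 [20,30)=3 [24,34)=3 [28,38)=4 [32,42)=2 [36,46)=2

i=0 t=1 v=6: → [0,10); WM=-1
i=1 t=2 v=4: → [0,10); WM=0
i=2 t=4 v=8: → [4,14),[0,10); WM=2
i=3 t=3 v=1: → [0,10); WM=2
i=4 t=9 v=7: → [8,18),[4,14),[0,10); WM=7
i=5 t=9 v=7: → [8,18),[4,14),[0,10); WM=7
i=6 t=16 v=1: → [16,26),[12,22),[8,18); WM=14; [0,10) fires=5 [4,14) fires=2
i=7 t=18 v=1: → [16,26),[12,22); WM=16
i=8 t=9 v=2: DROP (t<16-2); WM=16
i=9 t=18 v=8: → [16,26),[12,22); WM=16
i=10 t=19 v=6: → [16,26),[12,22); WM=17
i=11 t=21 v=1: → [20,30),[16,26),[12,22); WM=19; [8,18) fires=2
i=12 t=22 v=5: → [20,30),[16,26); WM=20
i=13 t=22 v=5: → [20,30),[16,26); WM=20
i=14 t=25 v=1: → [24,34),[20,30),[16,26); WM=23; [12,22) fires=3
i=15 t=28 v=5: → [28,38),[24,34),[20,30); WM=26; [16,26) fires=4
i=16 t=29 v=6: → [28,38),[24,34),[20,30); WM=27
i=17 t=23 v=1: DROP (t<27-2); WM=27
i=18 t=36 v=7: → [36,46),[32,42),[28,38); WM=34; [20,30) fires=3 [24,34) fires=3
i=19 t=39 v=8: → [36,46),[32,42); WM=37
i=20 t=35 v=8: → [32,42),[28,38); WM=37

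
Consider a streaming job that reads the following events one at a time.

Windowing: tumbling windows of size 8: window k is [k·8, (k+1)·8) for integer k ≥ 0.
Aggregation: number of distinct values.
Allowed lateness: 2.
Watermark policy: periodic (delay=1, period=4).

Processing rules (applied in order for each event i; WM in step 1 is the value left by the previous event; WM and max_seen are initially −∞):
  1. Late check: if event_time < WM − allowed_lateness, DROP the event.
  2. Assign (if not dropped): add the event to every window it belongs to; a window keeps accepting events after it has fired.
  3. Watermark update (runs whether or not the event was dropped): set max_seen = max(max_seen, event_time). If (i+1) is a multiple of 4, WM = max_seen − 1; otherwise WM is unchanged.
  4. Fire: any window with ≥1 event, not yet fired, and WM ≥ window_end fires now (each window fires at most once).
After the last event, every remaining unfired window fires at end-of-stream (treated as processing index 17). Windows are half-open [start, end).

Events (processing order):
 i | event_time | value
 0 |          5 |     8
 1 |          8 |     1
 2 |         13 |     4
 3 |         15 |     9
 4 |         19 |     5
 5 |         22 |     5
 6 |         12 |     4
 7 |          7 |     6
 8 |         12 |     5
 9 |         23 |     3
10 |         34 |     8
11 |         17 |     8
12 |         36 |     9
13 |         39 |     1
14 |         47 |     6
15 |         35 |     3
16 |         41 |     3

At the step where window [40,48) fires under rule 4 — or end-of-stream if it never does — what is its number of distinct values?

i=0 t=5 v=8: → [0,8); WM=−∞
i=1 t=8 v=1: → [8,16); WM=−∞
i=2 t=13 v=4: → [8,16); WM=−∞
i=3 t=15 v=9: → [8,16); WM=14; [0,8) fires=1
i=4 t=19 v=5: → [16,24); WM=14
i=5 t=22 v=5: → [16,24); WM=14
i=6 t=12 v=4: → [8,16); WM=14
i=7 t=7 v=6: DROP (t<14-2); WM=21; [8,16) fires=3
i=8 t=12 v=5: DROP (t<21-2); WM=21
i=9 t=23 v=3: → [16,24); WM=21
i=10 t=34 v=8: → [32,40); WM=21
i=11 t=17 v=8: DROP (t<21-2); WM=33; [16,24) fires=2
i=12 t=36 v=9: → [32,40); WM=33
i=13 t=39 v=1: → [32,40); WM=33
i=14 t=47 v=6: → [40,48); WM=33
i=15 t=35 v=3: → [32,40); WM=46; [32,40) fires=4
i=16 t=41 v=3: DROP (t<46-2); WM=46

1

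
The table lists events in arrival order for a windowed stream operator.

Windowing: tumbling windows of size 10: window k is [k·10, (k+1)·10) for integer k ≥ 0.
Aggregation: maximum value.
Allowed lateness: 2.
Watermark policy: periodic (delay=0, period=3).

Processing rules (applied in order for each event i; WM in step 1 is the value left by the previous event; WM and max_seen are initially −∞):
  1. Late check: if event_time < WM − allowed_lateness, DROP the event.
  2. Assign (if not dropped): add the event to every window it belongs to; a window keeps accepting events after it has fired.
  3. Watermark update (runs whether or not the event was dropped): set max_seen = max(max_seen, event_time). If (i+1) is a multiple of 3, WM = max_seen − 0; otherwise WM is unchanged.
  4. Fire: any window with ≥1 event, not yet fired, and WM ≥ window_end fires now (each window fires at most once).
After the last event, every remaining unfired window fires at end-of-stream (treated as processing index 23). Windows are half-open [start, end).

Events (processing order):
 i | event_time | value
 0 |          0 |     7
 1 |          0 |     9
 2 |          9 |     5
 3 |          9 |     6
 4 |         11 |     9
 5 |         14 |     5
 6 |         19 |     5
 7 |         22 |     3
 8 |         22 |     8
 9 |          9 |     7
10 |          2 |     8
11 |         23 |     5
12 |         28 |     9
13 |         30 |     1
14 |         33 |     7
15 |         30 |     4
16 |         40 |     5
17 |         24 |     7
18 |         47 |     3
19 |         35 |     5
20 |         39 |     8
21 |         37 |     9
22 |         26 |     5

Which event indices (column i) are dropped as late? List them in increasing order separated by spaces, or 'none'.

9 10 15 17 19 21 22

i=0 t=0 v=7: → [0,10); WM=−∞
i=1 t=0 v=9: → [0,10); WM=−∞
i=2 t=9 v=5: → [0,10); WM=9
i=3 t=9 v=6: → [0,10); WM=9
i=4 t=11 v=9: → [10,20); WM=9
i=5 t=14 v=5: → [10,20); WM=14; [0,10) fires=9
i=6 t=19 v=5: → [10,20); WM=14
i=7 t=22 v=3: → [20,30); WM=14
i=8 t=22 v=8: → [20,30); WM=22; [10,20) fires=9
i=9 t=9 v=7: DROP (t<22-2); WM=22
i=10 t=2 v=8: DROP (t<22-2); WM=22
i=11 t=23 v=5: → [20,30); WM=23
i=12 t=28 v=9: → [20,30); WM=23
i=13 t=30 v=1: → [30,40); WM=23
i=14 t=33 v=7: → [30,40); WM=33; [20,30) fires=9
i=15 t=30 v=4: DROP (t<33-2); WM=33
i=16 t=40 v=5: → [40,50); WM=33
i=17 t=24 v=7: DROP (t<33-2); WM=40; [30,40) fires=7
i=18 t=47 v=3: → [40,50); WM=40
i=19 t=35 v=5: DROP (t<40-2); WM=40
i=20 t=39 v=8: → [30,40); WM=47
i=21 t=37 v=9: DROP (t<47-2); WM=47
i=22 t=26 v=5: DROP (t<47-2); WM=47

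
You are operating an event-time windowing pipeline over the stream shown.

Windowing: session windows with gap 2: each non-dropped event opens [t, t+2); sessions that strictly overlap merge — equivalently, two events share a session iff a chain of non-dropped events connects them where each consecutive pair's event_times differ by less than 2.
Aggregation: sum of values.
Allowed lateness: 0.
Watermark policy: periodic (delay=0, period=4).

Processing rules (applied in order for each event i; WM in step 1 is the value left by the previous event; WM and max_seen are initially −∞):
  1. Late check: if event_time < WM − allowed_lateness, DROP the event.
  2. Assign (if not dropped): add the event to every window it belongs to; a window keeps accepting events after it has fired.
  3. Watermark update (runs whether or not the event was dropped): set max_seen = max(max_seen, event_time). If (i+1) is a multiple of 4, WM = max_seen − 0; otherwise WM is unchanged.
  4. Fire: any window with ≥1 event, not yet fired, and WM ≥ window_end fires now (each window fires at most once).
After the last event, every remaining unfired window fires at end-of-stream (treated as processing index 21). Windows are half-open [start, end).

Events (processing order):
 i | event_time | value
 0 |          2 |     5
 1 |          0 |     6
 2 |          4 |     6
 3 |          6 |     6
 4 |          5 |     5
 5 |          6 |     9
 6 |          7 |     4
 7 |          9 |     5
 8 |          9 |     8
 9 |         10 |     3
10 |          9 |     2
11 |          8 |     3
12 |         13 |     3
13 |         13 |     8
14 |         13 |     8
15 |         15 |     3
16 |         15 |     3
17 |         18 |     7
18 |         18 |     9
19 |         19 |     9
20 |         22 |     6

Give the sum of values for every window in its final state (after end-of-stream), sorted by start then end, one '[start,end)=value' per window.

i=0 t=2 v=5: → [2,4); WM=−∞
i=1 t=0 v=6: → [0,2); WM=−∞
i=2 t=4 v=6: → [4,6); WM=−∞
i=3 t=6 v=6: → [6,8); WM=6
i=4 t=5 v=5: DROP (t<6-0); WM=6
i=5 t=6 v=9: → [6,8); WM=6
i=6 t=7 v=4: → [6,9); WM=6
i=7 t=9 v=5: → [9,11); WM=9
i=8 t=9 v=8: → [9,11); WM=9
i=9 t=10 v=3: → [9,12); WM=9
i=10 t=9 v=2: → [9,12); WM=9
i=11 t=8 v=3: DROP (t<9-0); WM=10
i=12 t=13 v=3: → [13,15); WM=10
i=13 t=13 v=8: → [13,15); WM=10
i=14 t=13 v=8: → [13,15); WM=10
i=15 t=15 v=3: → [15,17); WM=15
i=16 t=15 v=3: → [15,17); WM=15
i=17 t=18 v=7: → [18,20); WM=15
i=18 t=18 v=9: → [18,20); WM=15
i=19 t=19 v=9: → [18,21); WM=19
i=20 t=22 v=6: → [22,24); WM=19

[0,2)=6 [2,4)=5 [4,6)=6 [6,9)=19 [9,12)=18 [13,15)=19 [15,17)=6 [18,21)=25 [22,24)=6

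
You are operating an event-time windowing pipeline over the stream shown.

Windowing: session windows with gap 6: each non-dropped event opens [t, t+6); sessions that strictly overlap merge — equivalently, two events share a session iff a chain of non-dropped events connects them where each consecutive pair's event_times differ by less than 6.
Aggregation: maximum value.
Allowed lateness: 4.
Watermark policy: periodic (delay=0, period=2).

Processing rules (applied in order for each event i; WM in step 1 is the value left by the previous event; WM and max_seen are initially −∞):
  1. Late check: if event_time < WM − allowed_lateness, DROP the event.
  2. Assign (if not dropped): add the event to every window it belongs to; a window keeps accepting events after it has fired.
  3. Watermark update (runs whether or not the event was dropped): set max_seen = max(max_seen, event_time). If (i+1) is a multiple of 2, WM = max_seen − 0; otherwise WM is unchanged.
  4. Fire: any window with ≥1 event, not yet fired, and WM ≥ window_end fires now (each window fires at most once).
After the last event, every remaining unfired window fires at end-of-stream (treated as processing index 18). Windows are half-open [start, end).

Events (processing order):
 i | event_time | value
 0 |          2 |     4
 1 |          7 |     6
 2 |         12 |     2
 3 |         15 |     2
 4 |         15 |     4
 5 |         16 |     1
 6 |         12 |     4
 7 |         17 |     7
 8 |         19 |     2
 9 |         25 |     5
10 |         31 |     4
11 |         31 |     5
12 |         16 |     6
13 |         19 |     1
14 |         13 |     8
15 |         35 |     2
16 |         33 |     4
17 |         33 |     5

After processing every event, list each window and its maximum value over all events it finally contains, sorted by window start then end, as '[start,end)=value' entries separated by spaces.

i=0 t=2 v=4: → [2,8); WM=−∞
i=1 t=7 v=6: → [2,13); WM=7
i=2 t=12 v=2: → [2,18); WM=7
i=3 t=15 v=2: → [2,21); WM=15
i=4 t=15 v=4: → [2,21); WM=15
i=5 t=16 v=1: → [2,22); WM=16
i=6 t=12 v=4: → [2,22); WM=16
i=7 t=17 v=7: → [2,23); WM=17
i=8 t=19 v=2: → [2,25); WM=17
i=9 t=25 v=5: → [25,31); WM=25
i=10 t=31 v=4: → [31,37); WM=25
i=11 t=31 v=5: → [31,37); WM=31
i=12 t=16 v=6: DROP (t<31-4); WM=31
i=13 t=19 v=1: DROP (t<31-4); WM=31
i=14 t=13 v=8: DROP (t<31-4); WM=31
i=15 t=35 v=2: → [31,41); WM=35
i=16 t=33 v=4: → [31,41); WM=35
i=17 t=33 v=5: → [31,41); WM=35

[2,25)=7 [25,31)=5 [31,41)=5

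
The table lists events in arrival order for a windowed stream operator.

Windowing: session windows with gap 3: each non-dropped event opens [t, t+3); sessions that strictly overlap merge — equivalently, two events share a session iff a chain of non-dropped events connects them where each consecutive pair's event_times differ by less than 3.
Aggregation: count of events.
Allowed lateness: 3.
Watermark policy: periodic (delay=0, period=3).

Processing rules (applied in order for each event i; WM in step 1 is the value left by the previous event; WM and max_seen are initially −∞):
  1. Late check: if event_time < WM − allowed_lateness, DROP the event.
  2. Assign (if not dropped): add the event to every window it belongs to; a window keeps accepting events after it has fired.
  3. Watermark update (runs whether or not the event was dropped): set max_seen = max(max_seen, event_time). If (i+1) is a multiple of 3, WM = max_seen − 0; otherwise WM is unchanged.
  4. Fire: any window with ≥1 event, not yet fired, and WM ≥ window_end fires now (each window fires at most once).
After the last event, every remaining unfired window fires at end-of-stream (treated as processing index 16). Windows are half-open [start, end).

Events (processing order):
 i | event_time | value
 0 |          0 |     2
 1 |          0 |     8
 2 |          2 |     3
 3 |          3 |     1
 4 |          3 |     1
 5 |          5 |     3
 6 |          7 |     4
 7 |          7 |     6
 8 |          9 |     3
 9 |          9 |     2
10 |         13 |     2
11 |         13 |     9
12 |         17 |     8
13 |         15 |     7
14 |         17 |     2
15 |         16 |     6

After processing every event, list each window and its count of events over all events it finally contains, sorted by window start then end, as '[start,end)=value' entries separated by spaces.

i=0 t=0 v=2: → [0,3); WM=−∞
i=1 t=0 v=8: → [0,3); WM=−∞
i=2 t=2 v=3: → [0,5); WM=2
i=3 t=3 v=1: → [0,6); WM=2
i=4 t=3 v=1: → [0,6); WM=2
i=5 t=5 v=3: → [0,8); WM=5
i=6 t=7 v=4: → [0,10); WM=5
i=7 t=7 v=6: → [0,10); WM=5
i=8 t=9 v=3: → [0,12); WM=9
i=9 t=9 v=2: → [0,12); WM=9
i=10 t=13 v=2: → [13,16); WM=9
i=11 t=13 v=9: → [13,16); WM=13
i=12 t=17 v=8: → [17,20); WM=13
i=13 t=15 v=7: → [13,20); WM=13
i=14 t=17 v=2: → [13,20); WM=17
i=15 t=16 v=6: → [13,20); WM=17

[0,12)=10 [13,20)=6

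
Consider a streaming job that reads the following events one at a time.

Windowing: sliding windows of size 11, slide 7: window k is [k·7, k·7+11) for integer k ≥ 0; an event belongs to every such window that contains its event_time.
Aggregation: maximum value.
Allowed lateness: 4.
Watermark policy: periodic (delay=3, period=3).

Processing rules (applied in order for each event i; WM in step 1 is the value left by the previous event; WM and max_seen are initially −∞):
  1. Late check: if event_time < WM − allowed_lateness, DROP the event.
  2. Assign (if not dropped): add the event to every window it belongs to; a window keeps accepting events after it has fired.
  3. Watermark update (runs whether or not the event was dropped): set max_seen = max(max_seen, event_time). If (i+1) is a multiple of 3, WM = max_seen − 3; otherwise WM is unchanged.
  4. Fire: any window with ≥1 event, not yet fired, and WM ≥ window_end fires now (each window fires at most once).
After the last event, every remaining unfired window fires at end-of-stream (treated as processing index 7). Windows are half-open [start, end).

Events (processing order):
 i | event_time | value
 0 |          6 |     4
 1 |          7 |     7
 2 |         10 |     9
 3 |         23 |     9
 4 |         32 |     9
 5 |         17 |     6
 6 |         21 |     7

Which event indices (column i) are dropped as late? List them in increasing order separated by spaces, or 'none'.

6

i=0 t=6 v=4: → [0,11); WM=−∞
i=1 t=7 v=7: → [7,18),[0,11); WM=−∞
i=2 t=10 v=9: → [7,18),[0,11); WM=7
i=3 t=23 v=9: → [21,32),[14,25); WM=7
i=4 t=32 v=9: → [28,39); WM=7
i=5 t=17 v=6: → [14,25),[7,18); WM=29; [0,11) fires=9 [7,18) fires=9 [14,25) fires=9
i=6 t=21 v=7: DROP (t<29-4); WM=29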